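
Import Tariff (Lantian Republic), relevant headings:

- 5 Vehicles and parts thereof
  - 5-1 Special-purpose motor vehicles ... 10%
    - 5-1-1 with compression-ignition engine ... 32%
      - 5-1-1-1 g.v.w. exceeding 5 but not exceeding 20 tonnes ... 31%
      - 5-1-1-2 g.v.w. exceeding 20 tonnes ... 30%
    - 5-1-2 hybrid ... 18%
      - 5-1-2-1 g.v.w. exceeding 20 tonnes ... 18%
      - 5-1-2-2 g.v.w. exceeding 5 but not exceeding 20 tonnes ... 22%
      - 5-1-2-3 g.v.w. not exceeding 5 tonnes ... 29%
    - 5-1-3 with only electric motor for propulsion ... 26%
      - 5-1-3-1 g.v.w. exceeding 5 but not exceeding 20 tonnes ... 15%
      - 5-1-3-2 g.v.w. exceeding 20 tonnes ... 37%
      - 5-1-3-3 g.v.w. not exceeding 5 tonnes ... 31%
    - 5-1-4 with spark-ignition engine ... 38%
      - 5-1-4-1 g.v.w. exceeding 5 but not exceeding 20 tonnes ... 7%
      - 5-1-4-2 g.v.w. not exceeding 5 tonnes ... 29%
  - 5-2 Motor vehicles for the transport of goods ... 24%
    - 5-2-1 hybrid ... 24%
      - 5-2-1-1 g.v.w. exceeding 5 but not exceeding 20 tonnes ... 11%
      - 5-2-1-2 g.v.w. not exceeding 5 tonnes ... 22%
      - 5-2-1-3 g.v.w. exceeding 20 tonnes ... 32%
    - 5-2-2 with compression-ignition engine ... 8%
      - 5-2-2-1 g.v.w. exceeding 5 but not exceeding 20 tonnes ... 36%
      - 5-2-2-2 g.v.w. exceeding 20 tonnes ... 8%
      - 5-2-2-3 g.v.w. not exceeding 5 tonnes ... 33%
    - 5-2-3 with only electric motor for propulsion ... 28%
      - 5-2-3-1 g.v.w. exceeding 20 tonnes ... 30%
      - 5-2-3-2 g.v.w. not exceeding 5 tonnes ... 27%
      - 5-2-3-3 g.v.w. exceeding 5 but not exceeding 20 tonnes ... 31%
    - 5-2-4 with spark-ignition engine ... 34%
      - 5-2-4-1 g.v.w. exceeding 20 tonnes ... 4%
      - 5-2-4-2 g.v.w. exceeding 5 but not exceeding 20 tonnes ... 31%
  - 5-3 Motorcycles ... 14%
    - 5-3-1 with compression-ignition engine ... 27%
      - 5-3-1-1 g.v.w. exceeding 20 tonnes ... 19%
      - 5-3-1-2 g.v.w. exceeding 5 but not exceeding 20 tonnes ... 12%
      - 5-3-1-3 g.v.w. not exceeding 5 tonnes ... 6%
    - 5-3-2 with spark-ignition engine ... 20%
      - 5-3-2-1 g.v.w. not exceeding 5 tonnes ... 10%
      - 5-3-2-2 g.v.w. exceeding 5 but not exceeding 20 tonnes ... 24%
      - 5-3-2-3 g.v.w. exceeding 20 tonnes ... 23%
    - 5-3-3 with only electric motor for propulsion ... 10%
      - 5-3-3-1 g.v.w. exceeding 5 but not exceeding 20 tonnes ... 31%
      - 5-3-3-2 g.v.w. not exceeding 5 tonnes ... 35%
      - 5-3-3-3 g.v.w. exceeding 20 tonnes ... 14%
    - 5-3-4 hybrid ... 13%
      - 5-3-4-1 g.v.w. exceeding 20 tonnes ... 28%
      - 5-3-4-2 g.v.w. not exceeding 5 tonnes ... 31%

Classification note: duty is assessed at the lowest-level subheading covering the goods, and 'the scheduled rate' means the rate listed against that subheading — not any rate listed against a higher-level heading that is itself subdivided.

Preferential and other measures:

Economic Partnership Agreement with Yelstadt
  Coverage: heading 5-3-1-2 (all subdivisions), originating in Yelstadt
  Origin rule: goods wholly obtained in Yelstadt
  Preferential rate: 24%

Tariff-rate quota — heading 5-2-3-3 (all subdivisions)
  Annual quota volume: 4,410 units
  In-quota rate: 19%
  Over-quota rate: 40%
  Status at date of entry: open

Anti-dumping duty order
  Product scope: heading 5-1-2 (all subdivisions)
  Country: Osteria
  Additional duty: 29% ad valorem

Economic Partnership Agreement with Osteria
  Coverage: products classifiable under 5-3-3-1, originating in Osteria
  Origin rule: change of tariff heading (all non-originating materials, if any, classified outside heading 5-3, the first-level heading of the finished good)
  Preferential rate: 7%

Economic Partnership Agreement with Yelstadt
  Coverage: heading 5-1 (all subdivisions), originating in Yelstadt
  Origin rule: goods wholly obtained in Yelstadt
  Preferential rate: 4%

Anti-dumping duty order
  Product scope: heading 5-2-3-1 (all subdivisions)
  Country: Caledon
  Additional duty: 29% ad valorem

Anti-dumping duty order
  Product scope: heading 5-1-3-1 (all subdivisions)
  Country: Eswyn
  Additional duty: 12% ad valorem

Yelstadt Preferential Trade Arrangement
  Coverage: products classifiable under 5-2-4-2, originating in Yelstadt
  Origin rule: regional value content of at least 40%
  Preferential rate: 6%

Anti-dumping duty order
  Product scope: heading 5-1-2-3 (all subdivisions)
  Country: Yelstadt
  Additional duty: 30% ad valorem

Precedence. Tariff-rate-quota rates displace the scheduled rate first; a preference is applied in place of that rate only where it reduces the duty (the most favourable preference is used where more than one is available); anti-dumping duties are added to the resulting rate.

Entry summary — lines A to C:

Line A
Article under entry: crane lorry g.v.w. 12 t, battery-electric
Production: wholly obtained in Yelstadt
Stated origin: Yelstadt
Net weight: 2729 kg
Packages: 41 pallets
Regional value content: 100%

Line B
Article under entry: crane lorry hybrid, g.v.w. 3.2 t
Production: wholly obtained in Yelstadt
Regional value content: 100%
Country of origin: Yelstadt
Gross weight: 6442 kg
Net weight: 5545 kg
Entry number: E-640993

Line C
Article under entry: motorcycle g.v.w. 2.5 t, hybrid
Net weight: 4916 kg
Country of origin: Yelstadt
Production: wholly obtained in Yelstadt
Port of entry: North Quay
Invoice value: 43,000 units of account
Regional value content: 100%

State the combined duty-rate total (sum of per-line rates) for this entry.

69%

Line A: crane lorry → 5-1; battery-electric → 5-1-3; g.v.w. 12 t → 5-1-3-1. Scheduled 15%. Yelstadt agreement on 5-3-1-2: 5-1-3-1 not covered; Yelstadt agreement on 5-1: wholly obtained → 4% available; Yelstadt agreement on 5-2-4-2: 5-1-3-1 not covered; preferential 4%. → 4%.
Line B: crane lorry → 5-1; hybrid → 5-1-2; g.v.w. 3.2 t → 5-1-2-3. Scheduled 29%. Yelstadt agreement on 5-3-1-2: 5-1-2-3 not covered; Yelstadt agreement on 5-1: wholly obtained → 4% available; Yelstadt agreement on 5-2-4-2: 5-1-2-3 not covered; preferential 4%; anti-dumping (Yelstadt, 5-1-2-3): +30%; total 4% + 30% = 34%. → 34%.
Line C: motorcycle → 5-3; hybrid → 5-3-4; g.v.w. 2.5 t → 5-3-4-2. Scheduled 31%. Yelstadt agreement on 5-3-1-2: 5-3-4-2 not covered; Yelstadt agreement on 5-1: 5-3-4-2 not covered; Yelstadt agreement on 5-2-4-2: 5-3-4-2 not covered. → 31%.
Sum: 4% + 34% + 31% = 69%.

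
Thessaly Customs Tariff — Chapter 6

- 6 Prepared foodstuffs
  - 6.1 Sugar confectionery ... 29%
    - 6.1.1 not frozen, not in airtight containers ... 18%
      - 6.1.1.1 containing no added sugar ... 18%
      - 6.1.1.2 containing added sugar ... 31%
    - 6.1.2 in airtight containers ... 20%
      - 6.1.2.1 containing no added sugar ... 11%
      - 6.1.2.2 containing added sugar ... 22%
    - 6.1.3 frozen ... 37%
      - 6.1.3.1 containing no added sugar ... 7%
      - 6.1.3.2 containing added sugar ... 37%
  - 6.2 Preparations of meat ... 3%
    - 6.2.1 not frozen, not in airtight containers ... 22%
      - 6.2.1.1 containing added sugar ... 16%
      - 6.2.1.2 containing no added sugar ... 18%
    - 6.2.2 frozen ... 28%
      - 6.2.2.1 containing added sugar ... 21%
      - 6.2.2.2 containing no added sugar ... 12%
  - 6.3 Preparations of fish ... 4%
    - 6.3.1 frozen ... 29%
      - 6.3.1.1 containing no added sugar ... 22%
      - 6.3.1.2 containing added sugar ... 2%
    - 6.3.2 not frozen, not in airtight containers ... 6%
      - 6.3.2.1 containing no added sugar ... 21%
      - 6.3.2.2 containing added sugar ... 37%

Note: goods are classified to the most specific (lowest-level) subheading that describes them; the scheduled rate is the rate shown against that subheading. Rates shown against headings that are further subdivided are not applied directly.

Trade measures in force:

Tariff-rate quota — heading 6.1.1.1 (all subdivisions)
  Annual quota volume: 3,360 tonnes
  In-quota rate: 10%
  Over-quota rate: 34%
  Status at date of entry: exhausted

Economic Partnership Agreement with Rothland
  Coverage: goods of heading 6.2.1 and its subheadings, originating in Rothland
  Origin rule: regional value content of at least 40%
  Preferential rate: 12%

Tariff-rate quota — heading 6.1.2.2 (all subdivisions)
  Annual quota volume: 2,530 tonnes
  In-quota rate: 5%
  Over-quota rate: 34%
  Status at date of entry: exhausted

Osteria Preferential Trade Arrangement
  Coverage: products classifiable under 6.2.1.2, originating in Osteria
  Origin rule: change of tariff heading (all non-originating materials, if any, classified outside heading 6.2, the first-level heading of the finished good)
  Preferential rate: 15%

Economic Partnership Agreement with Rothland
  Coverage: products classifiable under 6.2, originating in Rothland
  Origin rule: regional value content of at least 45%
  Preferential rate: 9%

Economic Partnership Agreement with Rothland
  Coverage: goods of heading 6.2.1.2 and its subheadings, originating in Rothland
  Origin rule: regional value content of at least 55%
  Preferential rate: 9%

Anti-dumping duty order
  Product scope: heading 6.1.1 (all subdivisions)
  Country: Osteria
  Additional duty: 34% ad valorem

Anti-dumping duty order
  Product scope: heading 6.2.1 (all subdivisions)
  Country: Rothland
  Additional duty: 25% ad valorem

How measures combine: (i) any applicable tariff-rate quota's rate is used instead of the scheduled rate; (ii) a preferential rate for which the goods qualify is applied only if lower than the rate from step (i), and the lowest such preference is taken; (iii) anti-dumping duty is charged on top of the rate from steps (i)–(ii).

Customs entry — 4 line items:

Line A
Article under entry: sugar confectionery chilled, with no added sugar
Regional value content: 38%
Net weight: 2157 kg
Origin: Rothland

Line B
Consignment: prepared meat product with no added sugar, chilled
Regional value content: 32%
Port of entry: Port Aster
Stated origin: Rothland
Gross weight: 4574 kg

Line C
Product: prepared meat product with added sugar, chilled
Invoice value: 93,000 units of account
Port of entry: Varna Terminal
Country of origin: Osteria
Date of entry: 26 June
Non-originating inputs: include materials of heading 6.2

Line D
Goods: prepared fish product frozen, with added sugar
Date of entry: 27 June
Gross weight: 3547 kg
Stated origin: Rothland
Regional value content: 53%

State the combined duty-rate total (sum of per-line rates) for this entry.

95%

Line A: sugar confectionery → 6.1; chilled → 6.1.1; with no added sugar → 6.1.1.1. Scheduled 18%. quota on 6.1.1.1 exhausted → over-quota 34%; Rothland agreement on 6.2.1: 6.1.1.1 not covered; Rothland agreement on 6.2: 6.1.1.1 not covered; Rothland agreement on 6.2.1.2: 6.1.1.1 not covered. → 34%.
Line B: prepared meat product → 6.2; chilled → 6.2.1; with no added sugar → 6.2.1.2. Scheduled 18%. Rothland agreement on 6.2.1: RVC < 40%; Rothland agreement on 6.2: RVC < 45%; Rothland agreement on 6.2.1.2: RVC < 55%; anti-dumping (Rothland, 6.2.1): +25%; total 18% + 25% = 43%. → 43%.
Line C: prepared meat product → 6.2; chilled → 6.2.1; with added sugar → 6.2.1.1. Scheduled 16%. Osteria agreement on 6.2.1.2: 6.2.1.1 not covered. → 16%.
Line D: prepared fish product → 6.3; frozen → 6.3.1; with added sugar → 6.3.1.2. Scheduled 2%. Rothland agreement on 6.2.1: 6.3.1.2 not covered; Rothland agreement on 6.2: 6.3.1.2 not covered; Rothland agreement on 6.2.1.2: 6.3.1.2 not covered. → 2%.
Sum: 34% + 43% + 16% + 2% = 95%.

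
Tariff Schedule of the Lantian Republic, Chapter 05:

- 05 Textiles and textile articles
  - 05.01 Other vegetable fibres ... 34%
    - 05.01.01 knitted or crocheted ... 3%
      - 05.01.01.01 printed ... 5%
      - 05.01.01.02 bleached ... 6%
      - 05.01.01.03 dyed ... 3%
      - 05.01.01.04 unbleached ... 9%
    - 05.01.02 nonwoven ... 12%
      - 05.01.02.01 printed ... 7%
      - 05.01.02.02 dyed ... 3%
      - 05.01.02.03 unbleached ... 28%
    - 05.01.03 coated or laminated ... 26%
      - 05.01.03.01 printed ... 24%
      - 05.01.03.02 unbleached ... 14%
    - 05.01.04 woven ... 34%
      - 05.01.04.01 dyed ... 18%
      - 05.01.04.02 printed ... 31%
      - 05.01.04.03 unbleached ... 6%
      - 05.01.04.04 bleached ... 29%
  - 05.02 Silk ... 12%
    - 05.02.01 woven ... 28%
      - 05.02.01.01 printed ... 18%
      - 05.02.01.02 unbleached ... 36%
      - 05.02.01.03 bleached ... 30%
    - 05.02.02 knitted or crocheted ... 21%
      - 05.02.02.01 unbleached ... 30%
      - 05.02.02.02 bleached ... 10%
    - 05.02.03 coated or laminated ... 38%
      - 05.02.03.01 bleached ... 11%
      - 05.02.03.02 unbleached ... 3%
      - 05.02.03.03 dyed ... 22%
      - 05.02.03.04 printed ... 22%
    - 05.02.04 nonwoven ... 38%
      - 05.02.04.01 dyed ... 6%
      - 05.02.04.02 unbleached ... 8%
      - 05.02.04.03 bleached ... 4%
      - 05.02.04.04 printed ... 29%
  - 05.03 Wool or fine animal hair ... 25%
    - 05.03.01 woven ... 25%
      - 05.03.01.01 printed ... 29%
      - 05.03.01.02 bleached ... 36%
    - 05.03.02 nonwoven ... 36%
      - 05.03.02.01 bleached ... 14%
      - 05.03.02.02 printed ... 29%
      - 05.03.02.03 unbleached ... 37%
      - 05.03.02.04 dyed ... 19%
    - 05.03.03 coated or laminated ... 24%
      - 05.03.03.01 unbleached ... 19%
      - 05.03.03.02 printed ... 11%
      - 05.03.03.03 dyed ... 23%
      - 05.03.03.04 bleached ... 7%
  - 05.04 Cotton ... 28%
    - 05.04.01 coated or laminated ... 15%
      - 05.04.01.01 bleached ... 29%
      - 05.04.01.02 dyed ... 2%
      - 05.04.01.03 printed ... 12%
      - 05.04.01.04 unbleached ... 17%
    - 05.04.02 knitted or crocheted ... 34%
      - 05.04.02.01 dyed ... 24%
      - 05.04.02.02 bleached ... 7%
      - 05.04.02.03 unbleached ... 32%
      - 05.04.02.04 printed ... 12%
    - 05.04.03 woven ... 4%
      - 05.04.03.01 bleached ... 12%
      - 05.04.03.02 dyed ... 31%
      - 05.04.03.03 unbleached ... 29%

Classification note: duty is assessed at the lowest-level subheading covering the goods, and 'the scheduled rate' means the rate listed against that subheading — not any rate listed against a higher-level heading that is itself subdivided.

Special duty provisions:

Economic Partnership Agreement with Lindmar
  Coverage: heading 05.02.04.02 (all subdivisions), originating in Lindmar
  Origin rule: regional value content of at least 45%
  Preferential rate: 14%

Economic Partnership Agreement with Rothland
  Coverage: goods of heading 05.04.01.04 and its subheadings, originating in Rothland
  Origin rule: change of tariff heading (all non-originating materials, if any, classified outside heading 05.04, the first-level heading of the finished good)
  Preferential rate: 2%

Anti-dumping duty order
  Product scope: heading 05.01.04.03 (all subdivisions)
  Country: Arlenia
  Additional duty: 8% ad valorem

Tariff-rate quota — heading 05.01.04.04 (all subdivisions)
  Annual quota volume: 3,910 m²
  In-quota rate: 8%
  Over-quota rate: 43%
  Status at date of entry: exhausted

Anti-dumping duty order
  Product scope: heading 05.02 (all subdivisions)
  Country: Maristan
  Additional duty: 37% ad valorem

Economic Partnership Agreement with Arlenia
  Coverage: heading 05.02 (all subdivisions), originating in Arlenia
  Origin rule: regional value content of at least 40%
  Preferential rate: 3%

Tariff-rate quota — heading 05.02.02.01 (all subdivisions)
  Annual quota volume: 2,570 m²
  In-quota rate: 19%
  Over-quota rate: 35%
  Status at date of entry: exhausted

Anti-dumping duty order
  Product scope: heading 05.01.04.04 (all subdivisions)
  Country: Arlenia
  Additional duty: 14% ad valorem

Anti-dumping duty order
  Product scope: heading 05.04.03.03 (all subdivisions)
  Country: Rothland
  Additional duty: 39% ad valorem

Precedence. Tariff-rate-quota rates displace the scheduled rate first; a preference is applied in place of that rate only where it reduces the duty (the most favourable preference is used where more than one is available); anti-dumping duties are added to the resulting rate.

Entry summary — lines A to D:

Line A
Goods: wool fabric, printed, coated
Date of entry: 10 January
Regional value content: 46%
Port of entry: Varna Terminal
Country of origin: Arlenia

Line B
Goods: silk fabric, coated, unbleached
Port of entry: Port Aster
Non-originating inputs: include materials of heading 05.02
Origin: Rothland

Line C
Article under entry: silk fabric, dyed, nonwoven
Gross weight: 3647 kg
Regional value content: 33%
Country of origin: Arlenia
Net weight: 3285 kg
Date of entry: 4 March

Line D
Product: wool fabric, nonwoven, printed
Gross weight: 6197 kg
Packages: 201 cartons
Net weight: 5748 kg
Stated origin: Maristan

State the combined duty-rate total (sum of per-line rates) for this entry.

Line A: wool → 05.03; coated → 05.03.03; printed → 05.03.03.02. Scheduled 11%. Arlenia agreement on 05.02: 05.03.03.02 not covered. → 11%.
Line B: silk → 05.02; coated → 05.02.03; unbleached → 05.02.03.02. Scheduled 3%. Rothland agreement on 05.04.01.04: 05.02.03.02 not covered. → 3%.
Line C: silk → 05.02; nonwoven → 05.02.04; dyed → 05.02.04.01. Scheduled 6%. Arlenia agreement on 05.02: RVC < 40%. → 6%.
Line D: wool → 05.03; nonwoven → 05.03.02; printed → 05.03.02.02. Scheduled 29%. No special measure applies. → 29%.
Sum: 11% + 3% + 6% + 29% = 49%.

49%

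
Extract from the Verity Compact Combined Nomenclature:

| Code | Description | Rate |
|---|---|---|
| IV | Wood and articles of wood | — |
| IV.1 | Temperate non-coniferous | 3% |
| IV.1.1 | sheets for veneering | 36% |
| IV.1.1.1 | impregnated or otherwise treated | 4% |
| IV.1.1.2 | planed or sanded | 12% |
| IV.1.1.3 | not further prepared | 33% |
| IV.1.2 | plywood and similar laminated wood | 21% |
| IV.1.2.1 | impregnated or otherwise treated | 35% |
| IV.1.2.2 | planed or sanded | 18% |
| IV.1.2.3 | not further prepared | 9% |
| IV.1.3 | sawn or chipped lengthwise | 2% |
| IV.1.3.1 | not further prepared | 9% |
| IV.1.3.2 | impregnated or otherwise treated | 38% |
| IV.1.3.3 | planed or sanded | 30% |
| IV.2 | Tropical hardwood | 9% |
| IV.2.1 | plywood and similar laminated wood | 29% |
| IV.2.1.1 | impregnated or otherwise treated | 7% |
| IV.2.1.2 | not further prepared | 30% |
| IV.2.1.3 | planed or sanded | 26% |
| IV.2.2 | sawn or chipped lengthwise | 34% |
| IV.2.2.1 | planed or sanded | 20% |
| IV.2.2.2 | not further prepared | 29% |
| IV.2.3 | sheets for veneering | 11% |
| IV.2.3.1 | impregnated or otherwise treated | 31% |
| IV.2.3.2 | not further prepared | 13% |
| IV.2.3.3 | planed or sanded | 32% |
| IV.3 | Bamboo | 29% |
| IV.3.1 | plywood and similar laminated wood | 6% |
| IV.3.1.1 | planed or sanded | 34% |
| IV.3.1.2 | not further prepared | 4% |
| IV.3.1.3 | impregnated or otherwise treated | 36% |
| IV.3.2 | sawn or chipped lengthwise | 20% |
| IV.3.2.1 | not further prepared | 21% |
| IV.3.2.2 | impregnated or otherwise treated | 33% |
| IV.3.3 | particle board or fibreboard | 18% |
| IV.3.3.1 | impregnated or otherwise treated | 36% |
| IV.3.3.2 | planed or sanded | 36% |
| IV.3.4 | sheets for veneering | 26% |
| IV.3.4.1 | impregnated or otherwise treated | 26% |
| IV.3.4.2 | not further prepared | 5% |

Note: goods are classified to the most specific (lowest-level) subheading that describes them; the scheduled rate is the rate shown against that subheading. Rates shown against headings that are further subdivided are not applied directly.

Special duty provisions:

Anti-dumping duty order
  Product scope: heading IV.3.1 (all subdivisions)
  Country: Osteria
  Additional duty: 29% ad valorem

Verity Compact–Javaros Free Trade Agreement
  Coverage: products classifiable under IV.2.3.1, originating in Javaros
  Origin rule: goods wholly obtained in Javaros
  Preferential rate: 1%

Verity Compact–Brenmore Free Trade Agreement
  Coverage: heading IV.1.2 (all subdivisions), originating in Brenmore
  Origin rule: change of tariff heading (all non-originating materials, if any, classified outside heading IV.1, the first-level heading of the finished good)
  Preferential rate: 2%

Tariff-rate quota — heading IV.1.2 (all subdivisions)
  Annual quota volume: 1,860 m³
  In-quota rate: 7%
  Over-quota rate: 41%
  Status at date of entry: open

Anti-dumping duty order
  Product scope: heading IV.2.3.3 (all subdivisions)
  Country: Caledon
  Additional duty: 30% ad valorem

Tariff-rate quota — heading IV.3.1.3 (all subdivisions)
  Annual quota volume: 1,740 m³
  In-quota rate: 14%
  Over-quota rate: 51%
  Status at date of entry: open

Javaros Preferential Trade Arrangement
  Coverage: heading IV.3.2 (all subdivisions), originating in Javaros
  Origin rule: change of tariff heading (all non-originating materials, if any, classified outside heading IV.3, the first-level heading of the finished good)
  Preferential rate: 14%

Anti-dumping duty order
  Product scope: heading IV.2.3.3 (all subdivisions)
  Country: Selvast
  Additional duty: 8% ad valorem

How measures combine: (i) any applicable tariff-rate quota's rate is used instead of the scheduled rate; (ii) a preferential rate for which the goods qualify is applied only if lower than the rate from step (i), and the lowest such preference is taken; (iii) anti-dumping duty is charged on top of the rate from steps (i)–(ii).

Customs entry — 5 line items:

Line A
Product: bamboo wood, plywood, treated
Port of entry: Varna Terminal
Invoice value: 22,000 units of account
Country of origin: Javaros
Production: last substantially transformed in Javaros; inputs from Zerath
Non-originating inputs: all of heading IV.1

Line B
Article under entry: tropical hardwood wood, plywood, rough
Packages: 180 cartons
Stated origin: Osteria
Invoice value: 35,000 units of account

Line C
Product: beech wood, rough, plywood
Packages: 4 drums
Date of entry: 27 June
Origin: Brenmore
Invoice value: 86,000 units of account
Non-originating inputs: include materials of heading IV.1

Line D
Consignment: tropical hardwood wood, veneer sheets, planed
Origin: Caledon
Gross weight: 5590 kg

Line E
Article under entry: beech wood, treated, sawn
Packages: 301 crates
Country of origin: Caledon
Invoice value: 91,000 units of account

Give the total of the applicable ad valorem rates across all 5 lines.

151%

Line A: bamboo → IV.3; plywood → IV.3.1; treated → IV.3.1.3. Scheduled 36%. quota on IV.3.1.3 open → in-quota 14%; Javaros agreement on IV.2.3.1: IV.3.1.3 not covered; Javaros agreement on IV.3.2: IV.3.1.3 not covered. → 14%.
Line B: tropical hardwood → IV.2; plywood → IV.2.1; rough → IV.2.1.2. Scheduled 30%. No special measure applies. → 30%.
Line C: beech → IV.1; plywood → IV.1.2; rough → IV.1.2.3. Scheduled 9%. quota on IV.1.2 open → in-quota 7%; Brenmore agreement on IV.1.2: CTH not met. → 7%.
Line D: tropical hardwood → IV.2; veneer sheets → IV.2.3; planed → IV.2.3.3. Scheduled 32%. anti-dumping (Caledon, IV.2.3.3): +30%; total 32% + 30% = 62%. → 62%.
Line E: beech → IV.1; sawn → IV.1.3; treated → IV.1.3.2. Scheduled 38%. No special measure applies. → 38%.
Sum: 14% + 30% + 7% + 62% + 38% = 151%.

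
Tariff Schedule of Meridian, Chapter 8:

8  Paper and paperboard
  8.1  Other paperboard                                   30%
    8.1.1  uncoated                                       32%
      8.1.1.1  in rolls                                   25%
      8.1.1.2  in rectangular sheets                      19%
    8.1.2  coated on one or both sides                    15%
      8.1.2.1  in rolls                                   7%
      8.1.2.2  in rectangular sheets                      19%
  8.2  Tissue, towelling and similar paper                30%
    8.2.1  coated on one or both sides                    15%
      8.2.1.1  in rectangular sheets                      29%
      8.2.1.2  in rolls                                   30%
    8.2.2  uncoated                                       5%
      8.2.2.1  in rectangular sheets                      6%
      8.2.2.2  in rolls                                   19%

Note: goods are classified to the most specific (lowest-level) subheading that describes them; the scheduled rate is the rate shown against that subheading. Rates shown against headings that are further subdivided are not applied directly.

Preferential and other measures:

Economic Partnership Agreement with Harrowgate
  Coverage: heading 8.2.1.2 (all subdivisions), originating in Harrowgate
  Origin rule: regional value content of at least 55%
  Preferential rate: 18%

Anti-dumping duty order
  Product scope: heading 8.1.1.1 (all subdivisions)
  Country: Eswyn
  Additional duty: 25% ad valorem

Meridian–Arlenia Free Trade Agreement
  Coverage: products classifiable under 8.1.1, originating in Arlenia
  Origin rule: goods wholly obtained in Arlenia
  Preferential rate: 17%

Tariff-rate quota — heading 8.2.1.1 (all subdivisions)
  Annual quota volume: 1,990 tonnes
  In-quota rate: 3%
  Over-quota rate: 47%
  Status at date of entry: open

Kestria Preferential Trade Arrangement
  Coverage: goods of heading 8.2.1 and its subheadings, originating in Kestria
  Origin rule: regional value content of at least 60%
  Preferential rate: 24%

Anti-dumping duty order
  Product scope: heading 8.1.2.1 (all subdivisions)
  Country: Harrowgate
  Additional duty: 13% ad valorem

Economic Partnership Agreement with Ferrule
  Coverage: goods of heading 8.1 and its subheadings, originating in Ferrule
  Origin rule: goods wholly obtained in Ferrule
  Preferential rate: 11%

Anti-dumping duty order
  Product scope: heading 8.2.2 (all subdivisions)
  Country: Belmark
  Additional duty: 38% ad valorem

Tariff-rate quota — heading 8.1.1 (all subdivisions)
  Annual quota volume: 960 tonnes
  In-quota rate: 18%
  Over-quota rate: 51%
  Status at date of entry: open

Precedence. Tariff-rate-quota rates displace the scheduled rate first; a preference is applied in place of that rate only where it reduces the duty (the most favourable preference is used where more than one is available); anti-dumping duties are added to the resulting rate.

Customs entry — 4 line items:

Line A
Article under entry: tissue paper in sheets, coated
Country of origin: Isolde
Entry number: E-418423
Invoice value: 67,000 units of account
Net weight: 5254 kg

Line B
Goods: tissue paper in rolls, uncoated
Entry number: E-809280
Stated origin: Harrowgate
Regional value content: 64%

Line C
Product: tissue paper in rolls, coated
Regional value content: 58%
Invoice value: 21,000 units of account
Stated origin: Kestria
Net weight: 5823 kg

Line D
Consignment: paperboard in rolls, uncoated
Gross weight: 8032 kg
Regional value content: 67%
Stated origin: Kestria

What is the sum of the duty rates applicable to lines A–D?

70%

Line A: tissue paper → 8.2; coated → 8.2.1; in sheets → 8.2.1.1. Scheduled 29%. quota on 8.2.1.1 open → in-quota 3%. → 3%.
Line B: tissue paper → 8.2; uncoated → 8.2.2; in rolls → 8.2.2.2. Scheduled 19%. Harrowgate agreement on 8.2.1.2: 8.2.2.2 not covered. → 19%.
Line C: tissue paper → 8.2; coated → 8.2.1; in rolls → 8.2.1.2. Scheduled 30%. Kestria agreement on 8.2.1: RVC < 60%. → 30%.
Line D: paperboard → 8.1; uncoated → 8.1.1; in rolls → 8.1.1.1. Scheduled 25%. quota on 8.1.1 open → in-quota 18%; Kestria agreement on 8.2.1: 8.1.1.1 not covered. → 18%.
Sum: 3% + 19% + 30% + 18% = 70%.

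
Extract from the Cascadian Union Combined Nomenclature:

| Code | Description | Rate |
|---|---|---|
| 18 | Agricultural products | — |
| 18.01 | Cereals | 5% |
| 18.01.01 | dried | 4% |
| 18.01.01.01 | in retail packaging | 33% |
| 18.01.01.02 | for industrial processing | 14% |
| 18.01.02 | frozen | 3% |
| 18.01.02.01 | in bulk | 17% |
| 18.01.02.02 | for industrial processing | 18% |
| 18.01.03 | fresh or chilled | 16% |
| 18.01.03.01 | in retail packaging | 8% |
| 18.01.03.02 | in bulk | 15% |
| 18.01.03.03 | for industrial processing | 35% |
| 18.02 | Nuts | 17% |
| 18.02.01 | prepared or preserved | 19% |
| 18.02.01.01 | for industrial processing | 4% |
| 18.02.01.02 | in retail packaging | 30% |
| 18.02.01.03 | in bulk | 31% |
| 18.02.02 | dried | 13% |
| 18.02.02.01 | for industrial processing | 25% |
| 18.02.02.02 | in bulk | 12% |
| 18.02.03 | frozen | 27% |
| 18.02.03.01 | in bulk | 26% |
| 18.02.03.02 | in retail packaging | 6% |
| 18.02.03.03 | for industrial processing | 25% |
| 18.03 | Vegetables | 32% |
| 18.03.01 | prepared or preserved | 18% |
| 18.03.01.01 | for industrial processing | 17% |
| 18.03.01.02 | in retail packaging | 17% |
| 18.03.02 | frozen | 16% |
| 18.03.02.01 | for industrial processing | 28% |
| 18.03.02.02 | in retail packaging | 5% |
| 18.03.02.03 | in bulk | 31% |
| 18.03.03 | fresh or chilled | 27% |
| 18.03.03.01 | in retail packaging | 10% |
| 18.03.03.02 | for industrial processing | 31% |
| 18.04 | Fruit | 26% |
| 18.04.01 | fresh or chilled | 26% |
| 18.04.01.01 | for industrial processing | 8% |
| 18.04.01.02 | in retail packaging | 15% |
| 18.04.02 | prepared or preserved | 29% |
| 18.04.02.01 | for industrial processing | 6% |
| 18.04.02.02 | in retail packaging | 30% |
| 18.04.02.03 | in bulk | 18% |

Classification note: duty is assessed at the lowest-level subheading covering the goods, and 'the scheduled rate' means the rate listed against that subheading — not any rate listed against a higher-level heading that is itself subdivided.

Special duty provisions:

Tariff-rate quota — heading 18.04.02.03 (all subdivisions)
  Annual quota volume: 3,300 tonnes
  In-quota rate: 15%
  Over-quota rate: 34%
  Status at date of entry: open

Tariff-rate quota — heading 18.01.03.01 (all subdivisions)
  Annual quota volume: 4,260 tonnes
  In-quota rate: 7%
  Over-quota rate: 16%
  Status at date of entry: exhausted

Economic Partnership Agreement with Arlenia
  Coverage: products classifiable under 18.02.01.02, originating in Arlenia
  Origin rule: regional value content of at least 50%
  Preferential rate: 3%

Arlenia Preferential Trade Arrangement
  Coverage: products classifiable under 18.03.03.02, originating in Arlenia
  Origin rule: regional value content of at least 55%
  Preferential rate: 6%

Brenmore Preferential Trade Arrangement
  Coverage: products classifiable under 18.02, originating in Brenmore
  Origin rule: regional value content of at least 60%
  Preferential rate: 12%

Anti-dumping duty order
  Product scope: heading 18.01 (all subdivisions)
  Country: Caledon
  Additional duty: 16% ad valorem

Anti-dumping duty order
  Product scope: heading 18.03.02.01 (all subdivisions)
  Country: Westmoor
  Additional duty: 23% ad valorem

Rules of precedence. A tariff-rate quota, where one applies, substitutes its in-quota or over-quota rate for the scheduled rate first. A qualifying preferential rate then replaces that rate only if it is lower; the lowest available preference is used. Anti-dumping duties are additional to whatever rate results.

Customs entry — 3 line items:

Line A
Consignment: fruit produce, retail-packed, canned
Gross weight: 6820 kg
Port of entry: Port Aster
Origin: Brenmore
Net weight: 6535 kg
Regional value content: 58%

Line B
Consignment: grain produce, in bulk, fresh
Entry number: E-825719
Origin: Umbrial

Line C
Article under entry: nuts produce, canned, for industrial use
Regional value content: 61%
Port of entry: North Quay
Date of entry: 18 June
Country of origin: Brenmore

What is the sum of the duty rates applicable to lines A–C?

49%

Line A: fruit → 18.04; canned → 18.04.02; retail-packed → 18.04.02.02. Scheduled 30%. Brenmore agreement on 18.02: 18.04.02.02 not covered. → 30%.
Line B: grain → 18.01; fresh → 18.01.03; in bulk → 18.01.03.02. Scheduled 15%. No special measure applies. → 15%.
Line C: nuts → 18.02; canned → 18.02.01; for industrial use → 18.02.01.01. Scheduled 4%. Brenmore agreement on 18.02: RVC ≥ 60% → 12% available; preference 12% not lower than 4% → no reduction. → 4%.
Sum: 30% + 15% + 4% = 49%.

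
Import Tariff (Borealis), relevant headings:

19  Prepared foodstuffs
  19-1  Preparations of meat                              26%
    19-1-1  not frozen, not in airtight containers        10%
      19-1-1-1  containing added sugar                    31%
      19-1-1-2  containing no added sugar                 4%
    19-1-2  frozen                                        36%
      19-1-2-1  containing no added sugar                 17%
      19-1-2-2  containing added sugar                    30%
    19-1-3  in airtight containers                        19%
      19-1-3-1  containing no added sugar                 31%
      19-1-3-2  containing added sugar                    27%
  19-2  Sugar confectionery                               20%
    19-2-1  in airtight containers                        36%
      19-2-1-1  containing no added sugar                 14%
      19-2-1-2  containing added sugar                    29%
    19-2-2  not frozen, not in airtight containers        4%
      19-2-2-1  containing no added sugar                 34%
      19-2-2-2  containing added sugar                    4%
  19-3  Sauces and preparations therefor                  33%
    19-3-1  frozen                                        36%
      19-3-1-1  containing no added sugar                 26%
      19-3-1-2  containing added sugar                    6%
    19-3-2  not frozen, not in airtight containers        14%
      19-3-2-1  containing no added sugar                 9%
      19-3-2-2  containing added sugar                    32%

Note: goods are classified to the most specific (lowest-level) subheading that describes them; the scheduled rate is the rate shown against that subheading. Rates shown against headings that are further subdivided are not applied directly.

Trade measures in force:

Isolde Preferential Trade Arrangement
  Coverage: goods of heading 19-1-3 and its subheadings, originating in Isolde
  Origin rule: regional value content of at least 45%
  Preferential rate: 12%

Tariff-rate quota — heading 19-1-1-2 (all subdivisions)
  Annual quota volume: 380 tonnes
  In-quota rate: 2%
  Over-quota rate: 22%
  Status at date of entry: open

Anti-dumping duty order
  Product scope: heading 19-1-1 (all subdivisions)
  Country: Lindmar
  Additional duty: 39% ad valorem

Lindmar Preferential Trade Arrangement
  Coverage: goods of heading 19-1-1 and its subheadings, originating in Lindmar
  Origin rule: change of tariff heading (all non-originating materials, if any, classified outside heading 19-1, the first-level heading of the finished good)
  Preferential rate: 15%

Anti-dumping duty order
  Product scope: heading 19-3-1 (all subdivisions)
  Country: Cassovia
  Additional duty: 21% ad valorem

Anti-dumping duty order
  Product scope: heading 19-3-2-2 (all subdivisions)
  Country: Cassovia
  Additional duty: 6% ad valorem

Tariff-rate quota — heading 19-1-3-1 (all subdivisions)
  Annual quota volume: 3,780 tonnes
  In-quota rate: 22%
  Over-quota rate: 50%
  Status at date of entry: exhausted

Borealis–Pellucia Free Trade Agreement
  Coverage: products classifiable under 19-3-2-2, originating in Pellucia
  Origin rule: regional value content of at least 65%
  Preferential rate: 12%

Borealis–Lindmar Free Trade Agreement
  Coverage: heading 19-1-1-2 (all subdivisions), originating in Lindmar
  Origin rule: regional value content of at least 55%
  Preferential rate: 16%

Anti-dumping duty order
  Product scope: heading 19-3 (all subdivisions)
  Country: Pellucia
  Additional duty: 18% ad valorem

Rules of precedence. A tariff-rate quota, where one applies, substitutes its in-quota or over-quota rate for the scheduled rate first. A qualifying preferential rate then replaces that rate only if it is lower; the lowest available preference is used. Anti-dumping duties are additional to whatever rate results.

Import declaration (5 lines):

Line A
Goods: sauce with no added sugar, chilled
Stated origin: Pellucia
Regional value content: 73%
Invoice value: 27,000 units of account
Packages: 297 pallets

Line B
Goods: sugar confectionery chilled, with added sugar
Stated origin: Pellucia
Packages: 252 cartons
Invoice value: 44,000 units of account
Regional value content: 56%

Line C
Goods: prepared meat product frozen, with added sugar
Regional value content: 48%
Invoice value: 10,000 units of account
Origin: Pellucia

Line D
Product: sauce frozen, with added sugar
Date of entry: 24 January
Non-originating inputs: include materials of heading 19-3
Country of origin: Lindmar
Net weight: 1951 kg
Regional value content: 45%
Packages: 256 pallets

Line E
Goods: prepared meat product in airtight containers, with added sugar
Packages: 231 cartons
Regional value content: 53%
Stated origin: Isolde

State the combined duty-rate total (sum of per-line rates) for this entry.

79%

Line A: sauce → 19-3; chilled → 19-3-2; with no added sugar → 19-3-2-1. Scheduled 9%. Pellucia agreement on 19-3-2-2: 19-3-2-1 not covered; anti-dumping (Pellucia, 19-3): +18%; total 9% + 18% = 27%. → 27%.
Line B: sugar confectionery → 19-2; chilled → 19-2-2; with added sugar → 19-2-2-2. Scheduled 4%. Pellucia agreement on 19-3-2-2: 19-2-2-2 not covered. → 4%.
Line C: prepared meat product → 19-1; frozen → 19-1-2; with added sugar → 19-1-2-2. Scheduled 30%. Pellucia agreement on 19-3-2-2: 19-1-2-2 not covered. → 30%.
Line D: sauce → 19-3; frozen → 19-3-1; with added sugar → 19-3-1-2. Scheduled 6%. Lindmar agreement on 19-1-1: 19-3-1-2 not covered; Lindmar agreement on 19-1-1-2: 19-3-1-2 not covered. → 6%.
Line E: prepared meat product → 19-1; in airtight containers → 19-1-3; with added sugar → 19-1-3-2. Scheduled 27%. Isolde agreement on 19-1-3: RVC ≥ 45% → 12% available; preferential 12%. → 12%.
Sum: 27% + 4% + 30% + 6% + 12% = 79%.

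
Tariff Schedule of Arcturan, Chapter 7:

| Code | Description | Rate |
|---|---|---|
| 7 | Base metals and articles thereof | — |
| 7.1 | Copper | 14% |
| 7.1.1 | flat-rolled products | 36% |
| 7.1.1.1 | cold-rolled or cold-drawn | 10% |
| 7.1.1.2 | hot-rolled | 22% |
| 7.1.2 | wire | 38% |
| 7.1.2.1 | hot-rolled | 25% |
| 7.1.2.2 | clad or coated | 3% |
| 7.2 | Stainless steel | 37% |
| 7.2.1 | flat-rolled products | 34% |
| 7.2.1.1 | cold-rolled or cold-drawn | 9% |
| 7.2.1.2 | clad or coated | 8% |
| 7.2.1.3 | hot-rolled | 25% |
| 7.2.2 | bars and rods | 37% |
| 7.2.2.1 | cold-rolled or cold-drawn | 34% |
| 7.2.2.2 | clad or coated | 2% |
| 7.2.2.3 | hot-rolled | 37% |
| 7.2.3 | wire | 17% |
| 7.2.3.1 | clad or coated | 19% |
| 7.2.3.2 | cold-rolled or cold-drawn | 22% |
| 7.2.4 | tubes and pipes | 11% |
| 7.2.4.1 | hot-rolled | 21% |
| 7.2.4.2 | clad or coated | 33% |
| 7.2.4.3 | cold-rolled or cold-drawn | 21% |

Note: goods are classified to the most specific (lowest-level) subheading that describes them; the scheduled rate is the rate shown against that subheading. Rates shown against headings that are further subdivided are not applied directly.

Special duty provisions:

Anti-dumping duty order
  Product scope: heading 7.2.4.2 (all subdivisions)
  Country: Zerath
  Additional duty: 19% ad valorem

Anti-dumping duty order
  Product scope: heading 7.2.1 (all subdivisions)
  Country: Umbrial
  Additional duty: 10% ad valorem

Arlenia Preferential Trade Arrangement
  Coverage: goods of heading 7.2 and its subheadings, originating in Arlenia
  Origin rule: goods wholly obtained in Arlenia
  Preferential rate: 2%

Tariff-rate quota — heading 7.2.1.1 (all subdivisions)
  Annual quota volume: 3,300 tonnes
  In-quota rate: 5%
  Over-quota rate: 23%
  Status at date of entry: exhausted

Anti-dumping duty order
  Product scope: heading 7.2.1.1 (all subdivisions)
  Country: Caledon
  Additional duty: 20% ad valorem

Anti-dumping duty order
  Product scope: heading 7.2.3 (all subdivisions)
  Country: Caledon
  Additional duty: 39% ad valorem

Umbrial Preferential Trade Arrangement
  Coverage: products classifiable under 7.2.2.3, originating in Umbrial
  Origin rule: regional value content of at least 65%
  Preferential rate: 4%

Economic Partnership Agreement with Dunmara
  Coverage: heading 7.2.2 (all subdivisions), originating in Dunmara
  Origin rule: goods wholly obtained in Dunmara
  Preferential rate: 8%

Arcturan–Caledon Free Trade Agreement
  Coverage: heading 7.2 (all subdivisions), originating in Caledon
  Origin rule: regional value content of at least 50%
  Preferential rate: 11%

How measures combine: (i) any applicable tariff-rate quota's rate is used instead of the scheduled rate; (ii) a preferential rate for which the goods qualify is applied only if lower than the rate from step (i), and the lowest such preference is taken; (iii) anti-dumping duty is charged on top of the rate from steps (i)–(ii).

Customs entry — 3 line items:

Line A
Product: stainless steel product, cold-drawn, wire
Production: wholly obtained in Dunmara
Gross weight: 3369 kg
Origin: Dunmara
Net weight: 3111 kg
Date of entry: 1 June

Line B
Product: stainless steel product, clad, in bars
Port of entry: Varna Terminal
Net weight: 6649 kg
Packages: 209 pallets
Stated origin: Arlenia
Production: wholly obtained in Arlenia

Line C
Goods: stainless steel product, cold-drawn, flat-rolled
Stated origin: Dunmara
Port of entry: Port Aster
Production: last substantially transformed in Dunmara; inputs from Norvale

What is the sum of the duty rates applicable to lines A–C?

Line A: stainless steel → 7.2; wire → 7.2.3; cold-drawn → 7.2.3.2. Scheduled 22%. Dunmara agreement on 7.2.2: 7.2.3.2 not covered. → 22%.
Line B: stainless steel → 7.2; in bars → 7.2.2; clad → 7.2.2.2. Scheduled 2%. Arlenia agreement on 7.2: wholly obtained → 2% available; preference 2% not lower than 2% → no reduction. → 2%.
Line C: stainless steel → 7.2; flat-rolled → 7.2.1; cold-drawn → 7.2.1.1. Scheduled 9%. quota on 7.2.1.1 exhausted → over-quota 23%; Dunmara agreement on 7.2.2: 7.2.1.1 not covered. → 23%.
Sum: 22% + 2% + 23% = 47%.

47%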